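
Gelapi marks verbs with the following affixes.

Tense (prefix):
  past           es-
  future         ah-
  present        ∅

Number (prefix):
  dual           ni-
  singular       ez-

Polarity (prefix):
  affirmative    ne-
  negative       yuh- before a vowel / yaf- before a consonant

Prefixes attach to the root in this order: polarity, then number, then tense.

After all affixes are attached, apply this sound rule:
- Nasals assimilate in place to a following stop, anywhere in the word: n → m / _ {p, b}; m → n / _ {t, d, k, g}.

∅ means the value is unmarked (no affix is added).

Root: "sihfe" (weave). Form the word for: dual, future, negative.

Attach polarity negative yaf- (before consonant 's') → yafsihfe.
Attach number dual ni- → niyafsihfe.
Attach tense future ah- → ahniyafsihfe.
Nasal assimilation: no change.

ahniyafsihfe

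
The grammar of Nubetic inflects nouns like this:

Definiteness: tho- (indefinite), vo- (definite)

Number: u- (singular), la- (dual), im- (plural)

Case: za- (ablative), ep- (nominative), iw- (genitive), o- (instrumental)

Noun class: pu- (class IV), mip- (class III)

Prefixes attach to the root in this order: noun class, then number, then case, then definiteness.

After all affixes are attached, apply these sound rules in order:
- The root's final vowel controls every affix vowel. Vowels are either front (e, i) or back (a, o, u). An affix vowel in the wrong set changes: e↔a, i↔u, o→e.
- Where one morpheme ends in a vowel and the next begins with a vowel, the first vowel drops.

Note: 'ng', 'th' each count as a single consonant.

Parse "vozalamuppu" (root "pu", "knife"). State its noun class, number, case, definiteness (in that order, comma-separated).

Segment: vo-za-la-mip-pu.
noun class: mip- → class III.
number: la- → dual.
case: za- → ablative.
definiteness: vo- → definite.

class III, dual, ablative, definite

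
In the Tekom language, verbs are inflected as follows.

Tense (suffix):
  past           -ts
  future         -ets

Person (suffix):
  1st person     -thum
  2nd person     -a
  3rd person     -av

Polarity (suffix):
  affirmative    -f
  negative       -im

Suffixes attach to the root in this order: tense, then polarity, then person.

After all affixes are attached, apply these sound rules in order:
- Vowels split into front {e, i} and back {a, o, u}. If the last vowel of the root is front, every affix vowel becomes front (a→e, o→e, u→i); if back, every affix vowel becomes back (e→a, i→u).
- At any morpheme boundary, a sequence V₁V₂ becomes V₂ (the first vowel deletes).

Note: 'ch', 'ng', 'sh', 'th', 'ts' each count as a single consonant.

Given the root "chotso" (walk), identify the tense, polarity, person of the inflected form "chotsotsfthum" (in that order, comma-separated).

Segment: chotso-ts-f-thum.
tense: -ts → past.
polarity: -f → affirmative.
person: -thum → 1st person.

past, affirmative, 1st person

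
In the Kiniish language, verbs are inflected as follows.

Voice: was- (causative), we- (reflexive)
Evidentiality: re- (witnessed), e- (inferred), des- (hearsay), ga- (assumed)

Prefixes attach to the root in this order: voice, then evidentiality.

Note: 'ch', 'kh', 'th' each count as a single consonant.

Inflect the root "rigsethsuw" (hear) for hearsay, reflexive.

deswerigsethsuw

Attach voice reflexive we- → werigsethsuw.
Attach evidentiality hearsay des- → deswerigsethsuw.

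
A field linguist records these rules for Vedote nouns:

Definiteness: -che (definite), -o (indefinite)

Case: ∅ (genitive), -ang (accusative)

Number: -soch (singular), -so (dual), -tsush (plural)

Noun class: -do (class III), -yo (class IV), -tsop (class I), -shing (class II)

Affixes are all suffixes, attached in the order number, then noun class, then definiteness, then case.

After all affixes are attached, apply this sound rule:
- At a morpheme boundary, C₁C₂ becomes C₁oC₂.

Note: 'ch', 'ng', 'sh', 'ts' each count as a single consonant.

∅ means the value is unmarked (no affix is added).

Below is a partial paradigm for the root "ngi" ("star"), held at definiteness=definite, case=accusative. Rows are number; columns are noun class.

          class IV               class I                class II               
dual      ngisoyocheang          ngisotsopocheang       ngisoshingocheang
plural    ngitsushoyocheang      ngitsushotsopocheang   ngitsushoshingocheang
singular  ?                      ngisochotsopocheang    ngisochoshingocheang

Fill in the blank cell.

Attach number singular -soch → ngisoch.
Attach noun class class IV -yo → ngisochyo.
Attach definiteness definite -che → ngisochyoche.
Attach case accusative -ang → ngisochyocheang.
Apply epenthesis: ngisochyocheang → ngisochoyocheang.

ngisochoyocheang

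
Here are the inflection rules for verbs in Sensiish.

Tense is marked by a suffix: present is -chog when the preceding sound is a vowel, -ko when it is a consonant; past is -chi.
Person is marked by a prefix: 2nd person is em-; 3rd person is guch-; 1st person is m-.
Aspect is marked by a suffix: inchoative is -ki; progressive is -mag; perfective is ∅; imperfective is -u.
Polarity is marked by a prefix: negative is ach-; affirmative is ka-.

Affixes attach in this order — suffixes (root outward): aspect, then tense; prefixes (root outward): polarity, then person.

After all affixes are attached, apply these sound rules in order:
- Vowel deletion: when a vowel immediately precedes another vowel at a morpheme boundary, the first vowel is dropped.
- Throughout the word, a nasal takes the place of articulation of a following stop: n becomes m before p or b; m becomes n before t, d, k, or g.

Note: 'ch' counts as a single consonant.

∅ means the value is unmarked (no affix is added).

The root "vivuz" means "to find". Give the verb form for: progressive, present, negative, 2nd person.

emachvivuzmagko

Attach polarity negative ach- → achvivuz.
Attach aspect progressive -mag → achvivuzmag.
Attach tense present -ko (after consonant 'g') → achvivuzmagko.
Attach person 2nd person em- → emachvivuzmagko.
Vowel deletion: no change.
Nasal assimilation: no change.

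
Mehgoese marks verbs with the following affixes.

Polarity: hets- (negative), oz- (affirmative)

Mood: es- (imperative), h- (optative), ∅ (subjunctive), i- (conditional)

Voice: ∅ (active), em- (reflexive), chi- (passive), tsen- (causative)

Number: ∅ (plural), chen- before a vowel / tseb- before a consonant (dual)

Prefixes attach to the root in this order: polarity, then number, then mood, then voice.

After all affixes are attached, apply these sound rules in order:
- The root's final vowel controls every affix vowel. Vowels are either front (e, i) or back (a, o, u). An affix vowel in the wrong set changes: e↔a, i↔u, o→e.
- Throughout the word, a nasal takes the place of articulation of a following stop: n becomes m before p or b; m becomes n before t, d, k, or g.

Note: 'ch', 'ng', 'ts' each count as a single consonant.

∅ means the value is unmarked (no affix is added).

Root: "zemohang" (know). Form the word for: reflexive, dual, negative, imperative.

Attach polarity negative hets- → hetszemohang.
Attach number dual tseb- (before consonant 'h') → tsebhetszemohang.
Attach mood imperative es- → estsebhetszemohang.
Attach voice reflexive em- → emestsebhetszemohang.
Apply vowel harmony: emestsebhetszemohang → amastsabhatszemohang.
Nasal assimilation: no change.

amastsabhatszemohang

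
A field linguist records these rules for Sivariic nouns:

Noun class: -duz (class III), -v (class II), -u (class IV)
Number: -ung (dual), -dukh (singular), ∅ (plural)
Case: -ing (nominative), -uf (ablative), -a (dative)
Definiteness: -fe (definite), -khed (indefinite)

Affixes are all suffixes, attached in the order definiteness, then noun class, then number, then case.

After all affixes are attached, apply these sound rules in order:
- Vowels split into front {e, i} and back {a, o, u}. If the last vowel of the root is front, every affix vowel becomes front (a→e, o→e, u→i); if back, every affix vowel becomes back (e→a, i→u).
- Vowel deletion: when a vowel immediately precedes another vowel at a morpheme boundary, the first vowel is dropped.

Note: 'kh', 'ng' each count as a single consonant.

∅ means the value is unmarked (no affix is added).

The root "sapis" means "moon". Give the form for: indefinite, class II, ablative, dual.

Attach definiteness indefinite -khed → sapiskhed.
Attach noun class class II -v → sapiskhedv.
Attach number dual -ung → sapiskhedvung.
Attach case ablative -uf → sapiskhedvunguf.
Apply vowel harmony: sapiskhedvunguf → sapiskhedvingif.
Vowel deletion: no change.

sapiskhedvingif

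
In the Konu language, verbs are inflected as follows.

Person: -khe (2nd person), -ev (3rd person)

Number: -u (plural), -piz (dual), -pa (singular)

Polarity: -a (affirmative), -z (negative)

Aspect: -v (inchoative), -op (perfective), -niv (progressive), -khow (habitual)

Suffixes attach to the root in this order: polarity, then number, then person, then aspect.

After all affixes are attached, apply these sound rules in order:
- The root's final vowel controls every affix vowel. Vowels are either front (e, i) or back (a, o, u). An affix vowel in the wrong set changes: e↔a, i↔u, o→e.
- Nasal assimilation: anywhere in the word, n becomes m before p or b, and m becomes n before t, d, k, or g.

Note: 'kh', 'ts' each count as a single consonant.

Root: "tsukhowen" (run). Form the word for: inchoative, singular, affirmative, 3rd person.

tsukhowenepeevv

Attach polarity affirmative -a → tsukhowena.
Attach number singular -pa → tsukhowenapa.
Attach person 3rd person -ev → tsukhowenapaev.
Attach aspect inchoative -v → tsukhowenapaevv.
Apply vowel harmony: tsukhowenapaevv → tsukhowenepeevv.
Nasal assimilation: no change.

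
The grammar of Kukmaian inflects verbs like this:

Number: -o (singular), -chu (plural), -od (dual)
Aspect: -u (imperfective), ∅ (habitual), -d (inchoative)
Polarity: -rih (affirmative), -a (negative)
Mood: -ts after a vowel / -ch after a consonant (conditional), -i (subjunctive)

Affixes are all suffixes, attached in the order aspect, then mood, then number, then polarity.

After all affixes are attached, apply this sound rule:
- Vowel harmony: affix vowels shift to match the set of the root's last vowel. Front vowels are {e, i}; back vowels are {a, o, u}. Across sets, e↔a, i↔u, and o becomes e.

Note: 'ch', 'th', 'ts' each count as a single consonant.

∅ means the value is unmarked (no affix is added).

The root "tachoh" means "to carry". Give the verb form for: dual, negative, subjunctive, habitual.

tachohuoda

aspect = habitual: zero marking, form stays tachoh.
Attach mood subjunctive -i → tachohi.
Attach number dual -od → tachohiod.
Attach polarity negative -a → tachohioda.
Apply vowel harmony: tachohioda → tachohuoda.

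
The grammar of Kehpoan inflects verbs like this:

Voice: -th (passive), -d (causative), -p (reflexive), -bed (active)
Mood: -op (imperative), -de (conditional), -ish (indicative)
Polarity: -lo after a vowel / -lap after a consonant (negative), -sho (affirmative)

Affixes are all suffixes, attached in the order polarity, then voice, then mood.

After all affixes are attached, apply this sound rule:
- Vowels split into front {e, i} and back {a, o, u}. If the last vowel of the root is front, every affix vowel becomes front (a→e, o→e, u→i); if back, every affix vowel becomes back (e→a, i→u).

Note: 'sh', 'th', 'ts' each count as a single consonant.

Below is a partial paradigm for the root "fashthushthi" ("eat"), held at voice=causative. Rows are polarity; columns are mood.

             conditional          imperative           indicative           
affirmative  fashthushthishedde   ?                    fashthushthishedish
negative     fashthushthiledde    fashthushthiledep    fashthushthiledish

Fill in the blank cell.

fashthushthishedep

Attach polarity affirmative -sho → fashthushthisho.
Attach voice causative -d → fashthushthishod.
Attach mood imperative -op → fashthushthishodop.
Apply vowel harmony: fashthushthishodop → fashthushthishedep.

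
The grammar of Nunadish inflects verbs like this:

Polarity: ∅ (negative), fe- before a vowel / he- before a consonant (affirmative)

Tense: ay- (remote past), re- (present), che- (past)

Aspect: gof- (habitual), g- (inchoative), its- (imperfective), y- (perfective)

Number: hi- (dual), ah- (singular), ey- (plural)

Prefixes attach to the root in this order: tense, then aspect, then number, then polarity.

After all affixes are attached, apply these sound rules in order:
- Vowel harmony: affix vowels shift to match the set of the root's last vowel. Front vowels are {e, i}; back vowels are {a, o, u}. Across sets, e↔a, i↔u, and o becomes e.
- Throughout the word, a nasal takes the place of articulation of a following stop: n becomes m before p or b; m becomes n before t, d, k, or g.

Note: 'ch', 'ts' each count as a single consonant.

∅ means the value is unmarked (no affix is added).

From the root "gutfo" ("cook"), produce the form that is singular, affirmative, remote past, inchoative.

Attach tense remote past ay- → aygutfo.
Attach aspect inchoative g- → gaygutfo.
Attach number singular ah- → ahgaygutfo.
Attach polarity affirmative fe- (before vowel 'a') → feahgaygutfo.
Apply vowel harmony: feahgaygutfo → faahgaygutfo.
Nasal assimilation: no change.

faahgaygutfo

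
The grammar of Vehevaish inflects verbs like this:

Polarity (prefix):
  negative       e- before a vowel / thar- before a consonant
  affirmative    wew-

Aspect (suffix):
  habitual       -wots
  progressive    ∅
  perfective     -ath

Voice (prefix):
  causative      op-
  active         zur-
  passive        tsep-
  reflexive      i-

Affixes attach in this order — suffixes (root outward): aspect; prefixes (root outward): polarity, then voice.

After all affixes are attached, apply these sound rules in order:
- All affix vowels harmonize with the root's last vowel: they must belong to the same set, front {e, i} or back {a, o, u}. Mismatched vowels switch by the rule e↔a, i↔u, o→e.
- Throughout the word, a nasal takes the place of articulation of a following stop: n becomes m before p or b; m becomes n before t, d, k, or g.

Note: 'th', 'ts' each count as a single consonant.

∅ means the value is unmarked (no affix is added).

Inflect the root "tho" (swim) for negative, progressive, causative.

opthartho

aspect = progressive: zero marking, form stays tho.
Attach polarity negative thar- (before consonant 'th') → thartho.
Attach voice causative op- → opthartho.
Vowel harmony: no change.
Nasal assimilation: no change.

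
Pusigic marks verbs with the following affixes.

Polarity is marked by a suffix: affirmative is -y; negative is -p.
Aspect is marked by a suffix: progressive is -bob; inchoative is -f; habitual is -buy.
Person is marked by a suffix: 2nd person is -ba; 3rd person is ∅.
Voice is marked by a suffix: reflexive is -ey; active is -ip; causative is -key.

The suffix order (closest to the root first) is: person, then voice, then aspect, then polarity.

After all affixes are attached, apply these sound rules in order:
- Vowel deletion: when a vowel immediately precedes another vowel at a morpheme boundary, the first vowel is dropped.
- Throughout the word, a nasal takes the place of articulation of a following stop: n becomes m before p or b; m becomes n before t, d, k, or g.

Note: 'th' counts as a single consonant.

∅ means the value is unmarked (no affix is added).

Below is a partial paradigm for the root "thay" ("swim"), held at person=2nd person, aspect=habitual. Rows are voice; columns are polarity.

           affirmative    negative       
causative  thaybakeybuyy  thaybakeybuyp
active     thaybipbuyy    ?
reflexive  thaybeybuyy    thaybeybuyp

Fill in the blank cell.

Attach person 2nd person -ba → thayba.
Attach voice active -ip → thaybaip.
Attach aspect habitual -buy → thaybaipbuy.
Attach polarity negative -p → thaybaipbuyp.
Apply vowel deletion: thaybaipbuyp → thaybipbuyp.
Nasal assimilation: no change.

thaybipbuyp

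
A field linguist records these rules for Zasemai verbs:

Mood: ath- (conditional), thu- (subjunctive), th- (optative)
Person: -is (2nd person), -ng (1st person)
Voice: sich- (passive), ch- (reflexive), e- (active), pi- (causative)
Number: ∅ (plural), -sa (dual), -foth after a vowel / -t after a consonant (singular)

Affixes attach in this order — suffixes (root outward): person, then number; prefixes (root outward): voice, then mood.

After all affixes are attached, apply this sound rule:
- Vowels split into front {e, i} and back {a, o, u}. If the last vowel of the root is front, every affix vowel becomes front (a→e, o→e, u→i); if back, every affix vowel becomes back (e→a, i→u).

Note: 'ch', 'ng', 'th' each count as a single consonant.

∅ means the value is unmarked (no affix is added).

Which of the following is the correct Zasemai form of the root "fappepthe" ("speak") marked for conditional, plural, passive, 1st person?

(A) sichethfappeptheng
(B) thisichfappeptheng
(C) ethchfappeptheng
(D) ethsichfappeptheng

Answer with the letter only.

D

Attach person 1st person -ng → fappeptheng.
Attach voice passive sich- → sichfappeptheng.
number = plural: zero marking, form stays sichfappeptheng.
Attach mood conditional ath- → athsichfappeptheng.
Apply vowel harmony: athsichfappeptheng → ethsichfappeptheng.
So the correct form is ethsichfappeptheng, option (D).
(B) thisichfappeptheng is wrong: it uses subjunctive instead of conditional for mood.
(C) ethchfappeptheng is wrong: it uses reflexive instead of passive for voice.
(A) sichethfappeptheng is wrong: it has the affixes in the wrong order.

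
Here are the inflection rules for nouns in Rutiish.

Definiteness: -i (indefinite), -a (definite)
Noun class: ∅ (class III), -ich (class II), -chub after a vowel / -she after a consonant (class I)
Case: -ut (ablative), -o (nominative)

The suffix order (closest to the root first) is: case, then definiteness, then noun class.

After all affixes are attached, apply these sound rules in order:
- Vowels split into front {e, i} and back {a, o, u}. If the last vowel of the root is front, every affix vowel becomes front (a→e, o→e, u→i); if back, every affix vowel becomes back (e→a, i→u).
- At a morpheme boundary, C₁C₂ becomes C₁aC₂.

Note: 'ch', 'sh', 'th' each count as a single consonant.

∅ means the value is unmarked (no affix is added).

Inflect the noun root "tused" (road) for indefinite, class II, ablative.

Attach case ablative -ut → tusedut.
Attach definiteness indefinite -i → tuseduti.
Attach noun class class II -ich → tusedutiich.
Apply vowel harmony: tusedutiich → tuseditiich.
Epenthesis: no change.

tuseditiich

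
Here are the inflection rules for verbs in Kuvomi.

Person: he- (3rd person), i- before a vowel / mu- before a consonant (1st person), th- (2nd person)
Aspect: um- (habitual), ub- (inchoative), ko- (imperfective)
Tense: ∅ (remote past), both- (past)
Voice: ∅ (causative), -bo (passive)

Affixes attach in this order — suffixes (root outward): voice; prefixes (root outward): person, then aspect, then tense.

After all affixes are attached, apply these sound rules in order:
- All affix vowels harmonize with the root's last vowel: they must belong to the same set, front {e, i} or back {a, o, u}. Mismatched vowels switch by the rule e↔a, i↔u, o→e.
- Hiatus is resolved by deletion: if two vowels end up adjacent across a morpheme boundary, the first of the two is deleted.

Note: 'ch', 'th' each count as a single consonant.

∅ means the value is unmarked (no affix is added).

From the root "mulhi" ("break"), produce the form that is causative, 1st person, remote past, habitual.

Attach person 1st person mu- (before consonant 'm') → mumulhi.
Attach aspect habitual um- → ummumulhi.
voice = causative: zero marking, form stays ummumulhi.
tense = remote past: zero marking, form stays ummumulhi.
Apply vowel harmony: ummumulhi → immimulhi.
Vowel deletion: no change.

immimulhi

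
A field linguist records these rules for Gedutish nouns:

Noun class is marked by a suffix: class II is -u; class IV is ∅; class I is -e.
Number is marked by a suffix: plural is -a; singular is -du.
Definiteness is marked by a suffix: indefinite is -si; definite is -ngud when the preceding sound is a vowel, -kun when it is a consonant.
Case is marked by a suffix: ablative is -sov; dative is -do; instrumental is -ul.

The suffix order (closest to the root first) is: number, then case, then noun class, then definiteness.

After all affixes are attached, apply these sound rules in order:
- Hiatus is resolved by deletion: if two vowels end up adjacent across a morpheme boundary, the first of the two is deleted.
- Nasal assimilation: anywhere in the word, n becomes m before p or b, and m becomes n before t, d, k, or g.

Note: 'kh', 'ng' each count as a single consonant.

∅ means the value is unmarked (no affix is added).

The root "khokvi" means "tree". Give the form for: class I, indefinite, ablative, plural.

khokvasovesi

Attach number plural -a → khokvia.
Attach case ablative -sov → khokviasov.
Attach noun class class I -e → khokviasove.
Attach definiteness indefinite -si → khokviasovesi.
Apply vowel deletion: khokviasovesi → khokvasovesi.
Nasal assimilation: no change.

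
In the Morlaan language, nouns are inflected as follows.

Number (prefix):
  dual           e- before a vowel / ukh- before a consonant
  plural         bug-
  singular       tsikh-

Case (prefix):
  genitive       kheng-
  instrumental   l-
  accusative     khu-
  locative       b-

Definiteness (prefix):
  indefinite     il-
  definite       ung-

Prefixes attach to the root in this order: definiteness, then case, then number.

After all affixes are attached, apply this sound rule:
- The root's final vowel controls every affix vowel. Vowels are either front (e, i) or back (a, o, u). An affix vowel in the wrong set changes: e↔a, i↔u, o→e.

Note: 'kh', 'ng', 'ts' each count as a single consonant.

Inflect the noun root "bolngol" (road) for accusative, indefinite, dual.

ukhkhuulbolngol

Attach definiteness indefinite il- → ilbolngol.
Attach case accusative khu- → khuilbolngol.
Attach number dual ukh- (before consonant 'kh') → ukhkhuilbolngol.
Apply vowel harmony: ukhkhuilbolngol → ukhkhuulbolngol.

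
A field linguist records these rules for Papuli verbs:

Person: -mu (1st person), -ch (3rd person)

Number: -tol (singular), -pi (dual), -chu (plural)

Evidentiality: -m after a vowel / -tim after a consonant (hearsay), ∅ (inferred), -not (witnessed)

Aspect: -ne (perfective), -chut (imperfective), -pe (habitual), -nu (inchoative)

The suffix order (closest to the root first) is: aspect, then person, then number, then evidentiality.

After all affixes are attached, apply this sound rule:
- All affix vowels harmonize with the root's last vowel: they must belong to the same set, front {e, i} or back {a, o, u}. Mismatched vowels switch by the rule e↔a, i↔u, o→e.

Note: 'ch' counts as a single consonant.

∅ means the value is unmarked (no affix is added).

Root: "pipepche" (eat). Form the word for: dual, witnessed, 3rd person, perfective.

Attach aspect perfective -ne → pipepchene.
Attach person 3rd person -ch → pipepchenech.
Attach number dual -pi → pipepchenechpi.
Attach evidentiality witnessed -not → pipepchenechpinot.
Apply vowel harmony: pipepchenechpinot → pipepchenechpinet.

pipepchenechpinet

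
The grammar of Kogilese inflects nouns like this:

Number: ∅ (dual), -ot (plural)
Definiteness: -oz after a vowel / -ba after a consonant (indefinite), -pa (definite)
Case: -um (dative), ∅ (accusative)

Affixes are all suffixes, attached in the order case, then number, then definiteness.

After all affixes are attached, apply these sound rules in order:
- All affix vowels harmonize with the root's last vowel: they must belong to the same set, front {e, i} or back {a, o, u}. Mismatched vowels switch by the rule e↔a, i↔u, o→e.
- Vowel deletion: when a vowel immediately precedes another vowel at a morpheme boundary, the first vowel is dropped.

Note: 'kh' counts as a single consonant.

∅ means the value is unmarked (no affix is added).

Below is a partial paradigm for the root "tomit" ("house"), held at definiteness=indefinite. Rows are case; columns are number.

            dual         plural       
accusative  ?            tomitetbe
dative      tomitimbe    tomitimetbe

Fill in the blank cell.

case = accusative: zero marking, form stays tomit.
number = dual: zero marking, form stays tomit.
Attach definiteness indefinite -ba (after consonant 't') → tomitba.
Apply vowel harmony: tomitba → tomitbe.
Vowel deletion: no change.

tomitbe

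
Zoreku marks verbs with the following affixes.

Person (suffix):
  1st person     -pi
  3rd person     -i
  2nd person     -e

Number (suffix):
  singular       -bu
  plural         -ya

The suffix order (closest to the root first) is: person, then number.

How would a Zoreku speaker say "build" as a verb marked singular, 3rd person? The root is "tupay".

tupayibu

Attach person 3rd person -i → tupayi.
Attach number singular -bu → tupayibu.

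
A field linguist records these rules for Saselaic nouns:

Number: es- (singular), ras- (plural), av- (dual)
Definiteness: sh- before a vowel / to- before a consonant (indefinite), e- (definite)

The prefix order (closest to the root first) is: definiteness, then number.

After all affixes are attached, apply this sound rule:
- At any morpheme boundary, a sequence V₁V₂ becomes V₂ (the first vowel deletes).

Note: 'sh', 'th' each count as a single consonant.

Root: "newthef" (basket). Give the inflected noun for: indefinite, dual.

avtonewthef

Attach definiteness indefinite to- (before consonant 'n') → tonewthef.
Attach number dual av- → avtonewthef.
Vowel deletion: no change.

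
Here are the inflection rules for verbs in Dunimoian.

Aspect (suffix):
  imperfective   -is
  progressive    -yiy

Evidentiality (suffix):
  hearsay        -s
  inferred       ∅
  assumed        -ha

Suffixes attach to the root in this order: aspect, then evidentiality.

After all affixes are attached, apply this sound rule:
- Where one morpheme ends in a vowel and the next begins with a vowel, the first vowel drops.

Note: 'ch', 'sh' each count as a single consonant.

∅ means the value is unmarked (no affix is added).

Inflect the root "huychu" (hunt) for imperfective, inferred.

Attach aspect imperfective -is → huychuis.
evidentiality = inferred: zero marking, form stays huychuis.
Apply vowel deletion: huychuis → huychis.

huychis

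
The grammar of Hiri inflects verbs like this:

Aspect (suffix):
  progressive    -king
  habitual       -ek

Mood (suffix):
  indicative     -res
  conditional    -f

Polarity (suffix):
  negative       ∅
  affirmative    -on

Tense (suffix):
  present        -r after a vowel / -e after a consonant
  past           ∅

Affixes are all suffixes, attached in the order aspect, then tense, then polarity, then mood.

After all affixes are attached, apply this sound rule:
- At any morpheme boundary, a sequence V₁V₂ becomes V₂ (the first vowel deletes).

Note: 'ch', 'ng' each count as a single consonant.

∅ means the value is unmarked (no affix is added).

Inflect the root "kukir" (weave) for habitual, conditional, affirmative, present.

Attach aspect habitual -ek → kukirek.
Attach tense present -e (after consonant 'k') → kukireke.
Attach polarity affirmative -on → kukirekeon.
Attach mood conditional -f → kukirekeonf.
Apply vowel deletion: kukirekeonf → kukirekonf.

kukirekonf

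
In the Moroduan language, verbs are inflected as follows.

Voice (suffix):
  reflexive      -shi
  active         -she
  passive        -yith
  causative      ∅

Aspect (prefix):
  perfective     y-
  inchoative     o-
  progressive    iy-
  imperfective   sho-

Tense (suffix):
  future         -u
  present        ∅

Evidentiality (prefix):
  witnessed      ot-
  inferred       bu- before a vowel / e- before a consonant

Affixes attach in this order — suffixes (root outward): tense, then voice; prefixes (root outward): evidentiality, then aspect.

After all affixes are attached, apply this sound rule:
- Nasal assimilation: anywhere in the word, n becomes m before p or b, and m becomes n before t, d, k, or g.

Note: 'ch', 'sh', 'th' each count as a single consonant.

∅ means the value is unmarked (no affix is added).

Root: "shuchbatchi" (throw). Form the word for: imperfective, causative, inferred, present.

shoeshuchbatchi

Attach evidentiality inferred e- (before consonant 'sh') → eshuchbatchi.
tense = present: zero marking, form stays eshuchbatchi.
voice = causative: zero marking, form stays eshuchbatchi.
Attach aspect imperfective sho- → shoeshuchbatchi.
Nasal assimilation: no change.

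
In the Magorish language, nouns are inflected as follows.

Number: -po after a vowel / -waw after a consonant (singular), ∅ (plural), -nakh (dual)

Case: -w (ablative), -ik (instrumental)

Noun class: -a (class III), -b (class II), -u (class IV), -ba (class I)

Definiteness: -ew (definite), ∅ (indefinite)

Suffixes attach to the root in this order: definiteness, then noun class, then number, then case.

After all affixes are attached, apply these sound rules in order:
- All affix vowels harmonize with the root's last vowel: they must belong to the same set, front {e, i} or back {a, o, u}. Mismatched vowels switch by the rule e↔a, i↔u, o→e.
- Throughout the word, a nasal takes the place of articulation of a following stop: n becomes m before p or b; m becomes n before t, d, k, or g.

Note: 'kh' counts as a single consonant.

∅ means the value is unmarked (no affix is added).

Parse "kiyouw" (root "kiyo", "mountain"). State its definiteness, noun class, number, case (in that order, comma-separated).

indefinite, class IV, plural, ablative

Segment: kiyo-u-w.
definiteness: ∅ → indefinite.
noun class: -u → class IV.
number: ∅ → plural.
case: -w → ablative.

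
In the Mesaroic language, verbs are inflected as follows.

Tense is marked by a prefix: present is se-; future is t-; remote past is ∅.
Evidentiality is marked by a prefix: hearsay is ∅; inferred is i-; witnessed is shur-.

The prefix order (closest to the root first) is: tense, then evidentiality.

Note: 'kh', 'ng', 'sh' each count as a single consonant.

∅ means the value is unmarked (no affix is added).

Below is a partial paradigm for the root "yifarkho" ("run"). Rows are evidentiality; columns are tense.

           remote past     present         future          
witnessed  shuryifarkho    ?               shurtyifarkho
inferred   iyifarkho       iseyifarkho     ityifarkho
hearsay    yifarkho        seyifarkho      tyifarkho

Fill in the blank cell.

Attach tense present se- → seyifarkho.
Attach evidentiality witnessed shur- → shurseyifarkho.

shurseyifarkho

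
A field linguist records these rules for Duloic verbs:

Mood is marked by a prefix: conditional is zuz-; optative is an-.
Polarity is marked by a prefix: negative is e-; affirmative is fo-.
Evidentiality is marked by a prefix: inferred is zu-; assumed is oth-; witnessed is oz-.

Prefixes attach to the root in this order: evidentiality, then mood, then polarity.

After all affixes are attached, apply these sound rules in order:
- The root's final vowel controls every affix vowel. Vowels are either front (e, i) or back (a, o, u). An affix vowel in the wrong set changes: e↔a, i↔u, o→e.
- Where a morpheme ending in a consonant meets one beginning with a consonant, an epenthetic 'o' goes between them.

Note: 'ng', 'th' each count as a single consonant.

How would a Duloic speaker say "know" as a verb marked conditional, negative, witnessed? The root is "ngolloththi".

ezizezongolloththi

Attach evidentiality witnessed oz- → ozngolloththi.
Attach mood conditional zuz- → zuzozngolloththi.
Attach polarity negative e- → ezuzozngolloththi.
Apply vowel harmony: ezuzozngolloththi → ezizezngolloththi.
Apply epenthesis: ezizezngolloththi → ezizezongolloththi.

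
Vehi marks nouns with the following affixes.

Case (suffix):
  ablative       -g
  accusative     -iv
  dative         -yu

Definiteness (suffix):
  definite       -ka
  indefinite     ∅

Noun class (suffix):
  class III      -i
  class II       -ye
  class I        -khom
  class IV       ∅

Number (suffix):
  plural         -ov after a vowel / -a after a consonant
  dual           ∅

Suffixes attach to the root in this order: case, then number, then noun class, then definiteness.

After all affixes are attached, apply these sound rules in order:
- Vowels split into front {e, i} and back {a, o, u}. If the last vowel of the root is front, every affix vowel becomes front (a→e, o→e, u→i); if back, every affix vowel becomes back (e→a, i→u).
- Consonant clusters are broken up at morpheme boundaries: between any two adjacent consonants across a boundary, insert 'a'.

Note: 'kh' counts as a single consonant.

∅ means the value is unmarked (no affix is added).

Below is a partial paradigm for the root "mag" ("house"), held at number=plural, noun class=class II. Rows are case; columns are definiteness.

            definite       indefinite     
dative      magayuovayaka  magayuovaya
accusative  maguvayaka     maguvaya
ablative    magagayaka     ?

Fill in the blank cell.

Attach case ablative -g → magg.
Attach number plural -a (after consonant 'g') → magga.
Attach noun class class II -ye → maggaye.
definiteness = indefinite: zero marking, form stays maggaye.
Apply vowel harmony: maggaye → maggaya.
Apply epenthesis: maggaya → magagaya.

magagaya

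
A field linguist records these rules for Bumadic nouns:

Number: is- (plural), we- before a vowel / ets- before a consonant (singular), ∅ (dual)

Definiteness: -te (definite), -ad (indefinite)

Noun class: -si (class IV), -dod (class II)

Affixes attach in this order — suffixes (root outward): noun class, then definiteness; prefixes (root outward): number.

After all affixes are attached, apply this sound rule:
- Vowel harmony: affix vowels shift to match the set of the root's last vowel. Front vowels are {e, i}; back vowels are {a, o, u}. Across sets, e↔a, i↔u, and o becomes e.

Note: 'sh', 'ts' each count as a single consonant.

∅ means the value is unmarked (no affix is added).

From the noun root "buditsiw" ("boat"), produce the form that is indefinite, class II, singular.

etsbuditsiwdeded

Attach noun class class II -dod → buditsiwdod.
Attach number singular ets- (before consonant 'b') → etsbuditsiwdod.
Attach definiteness indefinite -ad → etsbuditsiwdodad.
Apply vowel harmony: etsbuditsiwdodad → etsbuditsiwdeded.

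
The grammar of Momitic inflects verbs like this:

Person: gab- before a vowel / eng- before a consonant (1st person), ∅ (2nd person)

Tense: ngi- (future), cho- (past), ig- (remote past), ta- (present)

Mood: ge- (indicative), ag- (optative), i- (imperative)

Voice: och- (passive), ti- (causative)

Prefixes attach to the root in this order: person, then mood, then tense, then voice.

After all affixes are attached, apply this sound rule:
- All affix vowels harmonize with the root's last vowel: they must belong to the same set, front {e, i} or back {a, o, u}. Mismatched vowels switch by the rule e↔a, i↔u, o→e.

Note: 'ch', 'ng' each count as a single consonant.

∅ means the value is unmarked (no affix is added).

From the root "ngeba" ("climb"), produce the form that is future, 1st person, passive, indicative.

ochngugaangngeba

Attach person 1st person eng- (before consonant 'ng') → engngeba.
Attach mood indicative ge- → geengngeba.
Attach tense future ngi- → ngigeengngeba.
Attach voice passive och- → ochngigeengngeba.
Apply vowel harmony: ochngigeengngeba → ochngugaangngeba.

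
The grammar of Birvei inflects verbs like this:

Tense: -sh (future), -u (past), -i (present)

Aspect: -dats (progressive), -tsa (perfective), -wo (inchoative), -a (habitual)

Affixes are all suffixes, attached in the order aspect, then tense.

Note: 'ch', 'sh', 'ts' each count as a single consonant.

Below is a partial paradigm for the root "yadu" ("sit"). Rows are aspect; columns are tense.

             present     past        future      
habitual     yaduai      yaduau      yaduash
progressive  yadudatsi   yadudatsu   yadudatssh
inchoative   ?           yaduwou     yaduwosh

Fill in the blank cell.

yaduwoi

Attach aspect inchoative -wo → yaduwo.
Attach tense present -i → yaduwoi.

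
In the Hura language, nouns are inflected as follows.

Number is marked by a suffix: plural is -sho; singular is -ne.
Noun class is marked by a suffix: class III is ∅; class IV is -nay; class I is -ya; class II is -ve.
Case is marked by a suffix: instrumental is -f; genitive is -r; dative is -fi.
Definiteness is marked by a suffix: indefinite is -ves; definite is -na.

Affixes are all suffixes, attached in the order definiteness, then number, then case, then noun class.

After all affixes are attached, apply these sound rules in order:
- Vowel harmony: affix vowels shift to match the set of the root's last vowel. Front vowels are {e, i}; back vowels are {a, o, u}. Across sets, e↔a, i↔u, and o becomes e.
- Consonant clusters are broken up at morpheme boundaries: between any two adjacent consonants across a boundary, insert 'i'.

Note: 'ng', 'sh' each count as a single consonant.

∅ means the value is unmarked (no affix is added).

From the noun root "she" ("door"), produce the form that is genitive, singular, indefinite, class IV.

Attach definiteness indefinite -ves → sheves.
Attach number singular -ne → shevesne.
Attach case genitive -r → shevesner.
Attach noun class class IV -nay → shevesnernay.
Apply vowel harmony: shevesnernay → shevesnerney.
Apply epenthesis: shevesnerney → shevesineriney.

shevesineriney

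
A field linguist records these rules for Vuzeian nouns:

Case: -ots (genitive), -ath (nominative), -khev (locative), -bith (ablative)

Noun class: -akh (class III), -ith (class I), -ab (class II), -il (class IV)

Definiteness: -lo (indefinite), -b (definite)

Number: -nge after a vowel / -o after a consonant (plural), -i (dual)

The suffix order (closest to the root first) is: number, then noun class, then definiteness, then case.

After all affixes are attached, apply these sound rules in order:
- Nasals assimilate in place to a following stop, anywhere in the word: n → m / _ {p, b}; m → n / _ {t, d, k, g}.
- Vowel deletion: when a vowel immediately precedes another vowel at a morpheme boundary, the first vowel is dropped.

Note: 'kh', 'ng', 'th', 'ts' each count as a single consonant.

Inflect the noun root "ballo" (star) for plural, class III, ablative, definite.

Attach number plural -nge (after vowel 'o') → ballonge.
Attach noun class class III -akh → ballongeakh.
Attach definiteness definite -b → ballongeakhb.
Attach case ablative -bith → ballongeakhbbith.
Nasal assimilation: no change.
Apply vowel deletion: ballongeakhbbith → ballongakhbbith.

ballongakhbbith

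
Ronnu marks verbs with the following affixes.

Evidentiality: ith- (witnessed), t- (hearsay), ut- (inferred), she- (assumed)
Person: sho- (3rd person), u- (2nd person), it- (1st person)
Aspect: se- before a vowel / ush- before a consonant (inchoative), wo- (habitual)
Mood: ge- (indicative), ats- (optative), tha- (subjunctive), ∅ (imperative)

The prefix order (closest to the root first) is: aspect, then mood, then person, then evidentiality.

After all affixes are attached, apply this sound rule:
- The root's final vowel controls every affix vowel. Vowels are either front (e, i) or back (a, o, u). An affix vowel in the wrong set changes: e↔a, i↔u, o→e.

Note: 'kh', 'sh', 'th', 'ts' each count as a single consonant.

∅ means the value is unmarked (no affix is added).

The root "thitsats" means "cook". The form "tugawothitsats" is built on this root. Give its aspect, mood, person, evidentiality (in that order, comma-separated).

habitual, indicative, 2nd person, hearsay

Segment: t-u-ge-wo-thitsats.
aspect: wo- → habitual.
mood: ge- → indicative.
person: u- → 2nd person.
evidentiality: t- → hearsay.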